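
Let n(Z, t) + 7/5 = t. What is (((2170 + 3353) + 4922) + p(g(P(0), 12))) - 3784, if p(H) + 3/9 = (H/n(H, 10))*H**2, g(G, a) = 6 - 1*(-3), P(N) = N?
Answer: 870161/129 ≈ 6745.4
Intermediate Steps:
n(Z, t) = -7/5 + t
g(G, a) = 9 (g(G, a) = 6 + 3 = 9)
p(H) = -1/3 + 5*H**3/43 (p(H) = -1/3 + (H/(-7/5 + 10))*H**2 = -1/3 + (H/(43/5))*H**2 = -1/3 + (H*(5/43))*H**2 = -1/3 + (5*H/43)*H**2 = -1/3 + 5*H**3/43)
(((2170 + 3353) + 4922) + p(g(P(0), 12))) - 3784 = (((2170 + 3353) + 4922) + (-1/3 + (5/43)*9**3)) - 3784 = ((5523 + 4922) + (-1/3 + (5/43)*729)) - 3784 = (10445 + (-1/3 + 3645/43)) - 3784 = (10445 + 10892/129) - 3784 = 1358297/129 - 3784 = 870161/129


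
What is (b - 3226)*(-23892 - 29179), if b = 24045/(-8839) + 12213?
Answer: -4214476799408/8839 ≈ -4.7680e+8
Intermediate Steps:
b = 107926662/8839 (b = 24045*(-1/8839) + 12213 = -24045/8839 + 12213 = 107926662/8839 ≈ 12210.)
(b - 3226)*(-23892 - 29179) = (107926662/8839 - 3226)*(-23892 - 29179) = (79412048/8839)*(-53071) = -4214476799408/8839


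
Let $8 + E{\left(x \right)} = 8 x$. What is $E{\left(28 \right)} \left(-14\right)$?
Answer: $-3024$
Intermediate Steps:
$E{\left(x \right)} = -8 + 8 x$
$E{\left(28 \right)} \left(-14\right) = \left(-8 + 8 \cdot 28\right) \left(-14\right) = \left(-8 + 224\right) \left(-14\right) = 216 \left(-14\right) = -3024$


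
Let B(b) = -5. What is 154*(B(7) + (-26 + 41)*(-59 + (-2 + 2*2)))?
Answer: -132440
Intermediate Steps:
154*(B(7) + (-26 + 41)*(-59 + (-2 + 2*2))) = 154*(-5 + (-26 + 41)*(-59 + (-2 + 2*2))) = 154*(-5 + 15*(-59 + (-2 + 4))) = 154*(-5 + 15*(-59 + 2)) = 154*(-5 + 15*(-57)) = 154*(-5 - 855) = 154*(-860) = -132440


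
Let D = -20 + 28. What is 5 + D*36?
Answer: 293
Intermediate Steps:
D = 8
5 + D*36 = 5 + 8*36 = 5 + 288 = 293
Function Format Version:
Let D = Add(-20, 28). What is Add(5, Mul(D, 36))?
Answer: 293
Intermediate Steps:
D = 8
Add(5, Mul(D, 36)) = Add(5, Mul(8, 36)) = Add(5, 288) = 293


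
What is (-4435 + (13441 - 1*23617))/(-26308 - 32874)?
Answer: 14611/59182 ≈ 0.24688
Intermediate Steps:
(-4435 + (13441 - 1*23617))/(-26308 - 32874) = (-4435 + (13441 - 23617))/(-59182) = (-4435 - 10176)*(-1/59182) = -14611*(-1/59182) = 14611/59182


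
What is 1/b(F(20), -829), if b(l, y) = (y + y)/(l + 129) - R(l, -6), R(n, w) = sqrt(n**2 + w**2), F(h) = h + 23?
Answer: 71294/13254219 - 7396*sqrt(1885)/13254219 ≈ -0.018848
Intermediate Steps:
F(h) = 23 + h
b(l, y) = -sqrt(36 + l**2) + 2*y/(129 + l) (b(l, y) = (y + y)/(l + 129) - sqrt(l**2 + (-6)**2) = (2*y)/(129 + l) - sqrt(l**2 + 36) = 2*y/(129 + l) - sqrt(36 + l**2) = -sqrt(36 + l**2) + 2*y/(129 + l))
1/b(F(20), -829) = 1/((-129*sqrt(36 + (23 + 20)**2) + 2*(-829) - (23 + 20)*sqrt(36 + (23 + 20)**2))/(129 + (23 + 20))) = 1/((-129*sqrt(36 + 43**2) - 1658 - 1*43*sqrt(36 + 43**2))/(129 + 43)) = 1/((-129*sqrt(36 + 1849) - 1658 - 1*43*sqrt(36 + 1849))/172) = 1/((-129*sqrt(1885) - 1658 - 1*43*sqrt(1885))/172) = 1/((-129*sqrt(1885) - 1658 - 43*sqrt(1885))/172) = 1/((-1658 - 172*sqrt(1885))/172) = 1/(-829/86 - sqrt(1885))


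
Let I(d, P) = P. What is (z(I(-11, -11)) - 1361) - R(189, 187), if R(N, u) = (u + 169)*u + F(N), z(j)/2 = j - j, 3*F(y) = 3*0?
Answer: -67933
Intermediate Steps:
F(y) = 0 (F(y) = (3*0)/3 = (⅓)*0 = 0)
z(j) = 0 (z(j) = 2*(j - j) = 2*0 = 0)
R(N, u) = u*(169 + u) (R(N, u) = (u + 169)*u + 0 = (169 + u)*u + 0 = u*(169 + u) + 0 = u*(169 + u))
(z(I(-11, -11)) - 1361) - R(189, 187) = (0 - 1361) - 187*(169 + 187) = -1361 - 187*356 = -1361 - 1*66572 = -1361 - 66572 = -67933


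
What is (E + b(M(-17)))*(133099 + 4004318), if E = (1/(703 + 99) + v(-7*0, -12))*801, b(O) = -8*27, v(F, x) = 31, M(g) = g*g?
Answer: 81681014673927/802 ≈ 1.0185e+11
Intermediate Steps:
M(g) = g²
b(O) = -216
E = 19915263/802 (E = (1/(703 + 99) + 31)*801 = (1/802 + 31)*801 = (24863/802)*801 = 19915263/802 ≈ 24832.)
(E + b(M(-17)))*(133099 + 4004318) = (19915263/802 - 216)*(133099 + 4004318) = (19742031/802)*4137417 = 81681014673927/802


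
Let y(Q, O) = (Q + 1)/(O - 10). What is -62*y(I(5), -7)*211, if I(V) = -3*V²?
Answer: -968068/17 ≈ -56945.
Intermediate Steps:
y(Q, O) = (1 + Q)/(-10 + O)
-62*y(I(5), -7)*211 = -62*(1 - 3*5²)/(-10 - 7)*211 = -62*(1 - 3*25)/(-17)*211 = -(-62)*(1 - 75)/17*211 = -(-62)*(-74)/17*211 = -62*74/17*211 = -4588/17*211 = -968068/17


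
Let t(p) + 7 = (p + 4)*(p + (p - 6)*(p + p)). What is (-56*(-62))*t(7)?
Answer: 777728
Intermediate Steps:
t(p) = -7 + (4 + p)*(p + 2*p*(-6 + p)) (t(p) = -7 + (p + 4)*(p + (p - 6)*(p + p)) = -7 + (4 + p)*(p + (-6 + p)*(2*p)) = -7 + (4 + p)*(p + 2*p*(-6 + p)))
(-56*(-62))*t(7) = (-56*(-62))*(-7 - 44*7 - 3*7**2 + 2*7**3) = 3472*(-7 - 308 - 3*49 + 2*343) = 3472*(-7 - 308 - 147 + 686) = 3472*224 = 777728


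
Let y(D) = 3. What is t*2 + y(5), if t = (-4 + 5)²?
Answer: 5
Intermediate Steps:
t = 1 (t = 1² = 1)
t*2 + y(5) = 1*2 + 3 = 2 + 3 = 5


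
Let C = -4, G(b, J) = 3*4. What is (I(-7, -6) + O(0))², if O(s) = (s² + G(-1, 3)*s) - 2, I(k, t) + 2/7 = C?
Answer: 1936/49 ≈ 39.510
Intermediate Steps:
G(b, J) = 12
I(k, t) = -30/7 (I(k, t) = -2/7 - 4 = -30/7)
O(s) = -2 + s² + 12*s (O(s) = (s² + 12*s) - 2 = -2 + s² + 12*s)
(I(-7, -6) + O(0))² = (-30/7 + (-2 + 0² + 12*0))² = (-30/7 + (-2 + 0 + 0))² = (-30/7 - 2)² = (-44/7)² = 1936/49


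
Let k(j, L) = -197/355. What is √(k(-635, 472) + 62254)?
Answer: √7845490415/355 ≈ 249.51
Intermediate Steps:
k(j, L) = -197/355 (k(j, L) = -197*1/355 = -197/355)
√(k(-635, 472) + 62254) = √(-197/355 + 62254) = √(22099973/355) = √7845490415/355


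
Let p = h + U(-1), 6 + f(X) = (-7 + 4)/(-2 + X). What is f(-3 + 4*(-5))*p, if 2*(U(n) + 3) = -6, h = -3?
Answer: 1323/25 ≈ 52.920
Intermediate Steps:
U(n) = -6 (U(n) = -3 + (1/2)*(-6) = -3 - 3 = -6)
f(X) = -6 - 3/(-2 + X) (f(X) = -6 + (-7 + 4)/(-2 + X) = -6 - 3/(-2 + X))
p = -9 (p = -3 - 6 = -9)
f(-3 + 4*(-5))*p = (3*(3 - 2*(-3 + 4*(-5)))/(-2 + (-3 + 4*(-5))))*(-9) = (3*(3 - 2*(-3 - 20))/(-2 + (-3 - 20)))*(-9) = (3*(3 - 2*(-23))/(-2 - 23))*(-9) = (3*(3 + 46)/(-25))*(-9) = (3*(-1/25)*49)*(-9) = -147/25*(-9) = 1323/25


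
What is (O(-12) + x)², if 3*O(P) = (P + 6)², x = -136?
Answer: 15376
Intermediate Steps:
O(P) = (6 + P)²/3 (O(P) = (P + 6)²/3 = (6 + P)²/3)
(O(-12) + x)² = ((6 - 12)²/3 - 136)² = ((⅓)*(-6)² - 136)² = ((⅓)*36 - 136)² = (12 - 136)² = (-124)² = 15376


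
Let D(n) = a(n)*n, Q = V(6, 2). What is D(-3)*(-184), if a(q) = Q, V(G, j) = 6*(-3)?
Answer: -9936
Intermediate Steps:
V(G, j) = -18
Q = -18
a(q) = -18
D(n) = -18*n
D(-3)*(-184) = -18*(-3)*(-184) = 54*(-184) = -9936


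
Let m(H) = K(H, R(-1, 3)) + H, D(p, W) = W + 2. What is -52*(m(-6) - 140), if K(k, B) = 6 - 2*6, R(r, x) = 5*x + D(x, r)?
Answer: 7904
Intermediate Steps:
D(p, W) = 2 + W
R(r, x) = 2 + r + 5*x (R(r, x) = 5*x + (2 + r) = 2 + r + 5*x)
K(k, B) = -6 (K(k, B) = 6 - 12 = -6)
m(H) = -6 + H
-52*(m(-6) - 140) = -52*((-6 - 6) - 140) = -52*(-12 - 140) = -52*(-152) = 7904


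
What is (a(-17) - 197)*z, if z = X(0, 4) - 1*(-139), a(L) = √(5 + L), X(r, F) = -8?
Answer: -25807 + 262*I*√3 ≈ -25807.0 + 453.8*I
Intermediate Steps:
z = 131 (z = -8 - 1*(-139) = -8 + 139 = 131)
(a(-17) - 197)*z = (√(5 - 17) - 197)*131 = (√(-12) - 197)*131 = (2*I*√3 - 197)*131 = (-197 + 2*I*√3)*131 = -25807 + 262*I*√3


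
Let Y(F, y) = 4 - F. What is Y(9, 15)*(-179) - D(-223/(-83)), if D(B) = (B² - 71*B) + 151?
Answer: 6389826/6889 ≈ 927.54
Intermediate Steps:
D(B) = 151 + B² - 71*B
Y(9, 15)*(-179) - D(-223/(-83)) = (4 - 1*9)*(-179) - (151 + (-223/(-83))² - (-15833)/(-83)) = (4 - 9)*(-179) - (151 + (-223*(-1/83))² - (-15833)*(-1)/83) = -5*(-179) - (151 + (223/83)² - 71*223/83) = 895 - (151 + 49729/6889 - 15833/83) = 895 - 1*(-224171/6889) = 895 + 224171/6889 = 6389826/6889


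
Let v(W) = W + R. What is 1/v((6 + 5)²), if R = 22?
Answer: 1/143 ≈ 0.0069930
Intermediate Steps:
v(W) = 22 + W (v(W) = W + 22 = 22 + W)
1/v((6 + 5)²) = 1/(22 + (6 + 5)²) = 1/(22 + 11²) = 1/(22 + 121) = 1/143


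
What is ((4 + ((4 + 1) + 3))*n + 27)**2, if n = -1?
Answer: 225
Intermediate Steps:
((4 + ((4 + 1) + 3))*n + 27)**2 = ((4 + ((4 + 1) + 3))*(-1) + 27)**2 = ((4 + (5 + 3))*(-1) + 27)**2 = ((4 + 8)*(-1) + 27)**2 = (12*(-1) + 27)**2 = (-12 + 27)**2 = 15**2 = 225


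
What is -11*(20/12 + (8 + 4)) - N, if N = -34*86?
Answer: 8321/3 ≈ 2773.7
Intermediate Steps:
N = -2924
-11*(20/12 + (8 + 4)) - N = -11*(20/12 + (8 + 4)) - 1*(-2924) = -11*(20*(1/12) + 12) + 2924 = -11*(5/3 + 12) + 2924 = -11*41/3 + 2924 = -451/3 + 2924 = 8321/3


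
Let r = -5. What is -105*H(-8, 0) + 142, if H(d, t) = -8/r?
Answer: -26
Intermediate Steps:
H(d, t) = 8/5 (H(d, t) = -8/(-5) = -8*(-1/5) = 8/5)
-105*H(-8, 0) + 142 = -105*8/5 + 142 = -168 + 142 = -26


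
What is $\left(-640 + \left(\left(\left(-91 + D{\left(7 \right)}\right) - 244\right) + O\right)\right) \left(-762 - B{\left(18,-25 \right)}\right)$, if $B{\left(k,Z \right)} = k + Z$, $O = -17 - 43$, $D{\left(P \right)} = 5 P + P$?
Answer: $749715$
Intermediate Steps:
$D{\left(P \right)} = 6 P$
$O = -60$
$B{\left(k,Z \right)} = Z + k$
$\left(-640 + \left(\left(\left(-91 + D{\left(7 \right)}\right) - 244\right) + O\right)\right) \left(-762 - B{\left(18,-25 \right)}\right) = \left(-640 + \left(\left(\left(-91 + 6 \cdot 7\right) - 244\right) - 60\right)\right) \left(-762 - \left(-25 + 18\right)\right) = \left(-640 + \left(\left(\left(-91 + 42\right) - 244\right) - 60\right)\right) \left(-762 - -7\right) = \left(-640 - 353\right) \left(-762 + 7\right) = \left(-640 - 353\right) \left(-755\right) = \left(-993\right) \left(-755\right) = 749715$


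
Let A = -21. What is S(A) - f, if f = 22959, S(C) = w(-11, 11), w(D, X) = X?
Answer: -22948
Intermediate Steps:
S(C) = 11
S(A) - f = 11 - 1*22959 = 11 - 22959 = -22948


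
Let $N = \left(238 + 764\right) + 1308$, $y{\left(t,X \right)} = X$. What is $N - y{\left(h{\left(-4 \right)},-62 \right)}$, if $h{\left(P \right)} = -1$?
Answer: $2372$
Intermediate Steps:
$N = 2310$ ($N = 1002 + 1308 = 2310$)
$N - y{\left(h{\left(-4 \right)},-62 \right)} = 2310 - -62 = 2310 + 62 = 2372$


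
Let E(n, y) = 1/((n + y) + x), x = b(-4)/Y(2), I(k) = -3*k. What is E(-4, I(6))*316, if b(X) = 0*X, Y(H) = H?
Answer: -158/11 ≈ -14.364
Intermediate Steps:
b(X) = 0
x = 0 (x = 0/2 = 0*(½) = 0)
E(n, y) = 1/(n + y) (E(n, y) = 1/((n + y) + 0) = 1/(n + y))
E(-4, I(6))*316 = 316/(-4 - 3*6) = 316/(-4 - 18) = 316/(-22) = -1/22*316 = -158/11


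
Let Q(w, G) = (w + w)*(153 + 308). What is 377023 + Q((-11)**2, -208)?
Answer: 488585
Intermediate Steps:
Q(w, G) = 922*w (Q(w, G) = (2*w)*461 = 922*w)
377023 + Q((-11)**2, -208) = 377023 + 922*(-11)**2 = 377023 + 922*121 = 377023 + 111562 = 488585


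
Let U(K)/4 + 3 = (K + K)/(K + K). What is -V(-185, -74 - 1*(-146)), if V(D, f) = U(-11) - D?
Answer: -177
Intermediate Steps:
U(K) = -8 (U(K) = -12 + 4*((K + K)/(K + K)) = -12 + 4*((2*K)/((2*K))) = -12 + 4*((2*K)*(1/(2*K))) = -12 + 4*1 = -12 + 4 = -8)
V(D, f) = -8 - D
-V(-185, -74 - 1*(-146)) = -(-8 - 1*(-185)) = -(-8 + 185) = -1*177 = -177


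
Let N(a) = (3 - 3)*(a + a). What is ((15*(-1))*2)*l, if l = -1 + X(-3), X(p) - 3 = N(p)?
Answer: -60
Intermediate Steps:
N(a) = 0 (N(a) = 0*(2*a) = 0)
X(p) = 3 (X(p) = 3 + 0 = 3)
l = 2 (l = -1 + 3 = 2)
((15*(-1))*2)*l = ((15*(-1))*2)*2 = -15*2*2 = -30*2 = -60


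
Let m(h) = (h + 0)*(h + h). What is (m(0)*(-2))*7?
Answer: 0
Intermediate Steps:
m(h) = 2*h² (m(h) = h*(2*h) = 2*h²)
(m(0)*(-2))*7 = ((2*0²)*(-2))*7 = ((2*0)*(-2))*7 = (0*(-2))*7 = 0*7 = 0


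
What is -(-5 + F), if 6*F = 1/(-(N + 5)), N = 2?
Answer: 211/42 ≈ 5.0238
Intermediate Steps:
F = -1/42 (F = 1/(6*((-(2 + 5)))) = 1/(6*((-1*7))) = (1/6)/(-7) = (1/6)*(-1/7) = -1/42 ≈ -0.023810)
-(-5 + F) = -(-5 - 1/42) = -(-211)/42 = -1*(-211/42) = 211/42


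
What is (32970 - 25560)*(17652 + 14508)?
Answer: 238305600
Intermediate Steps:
(32970 - 25560)*(17652 + 14508) = 7410*32160 = 238305600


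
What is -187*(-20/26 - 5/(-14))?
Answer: 14025/182 ≈ 77.060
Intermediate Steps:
-187*(-20/26 - 5/(-14)) = -187*(-20*1/26 - 5*(-1/14)) = -187*(-10/13 + 5/14) = -187*(-75/182) = 14025/182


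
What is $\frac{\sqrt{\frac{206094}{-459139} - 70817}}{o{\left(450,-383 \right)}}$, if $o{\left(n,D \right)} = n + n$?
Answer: $\frac{i \sqrt{14928928761882323}}{413225100} \approx 0.29568 i$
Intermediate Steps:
$o{\left(n,D \right)} = 2 n$
$\frac{\sqrt{\frac{206094}{-459139} - 70817}}{o{\left(450,-383 \right)}} = \frac{\sqrt{\frac{206094}{-459139} - 70817}}{2 \cdot 450} = \frac{\sqrt{206094 \left(- \frac{1}{459139}\right) - 70817}}{900} = \sqrt{- \frac{206094}{459139} - 70817} \cdot \frac{1}{900} = \sqrt{- \frac{32515052657}{459139}} \cdot \frac{1}{900} = \frac{i \sqrt{14928928761882323}}{459139} \cdot \frac{1}{900} = \frac{i \sqrt{14928928761882323}}{413225100}$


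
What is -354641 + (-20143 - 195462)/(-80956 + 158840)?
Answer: -27621075249/77884 ≈ -3.5464e+5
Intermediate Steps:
-354641 + (-20143 - 195462)/(-80956 + 158840) = -354641 - 215605/77884 = -27621075249/77884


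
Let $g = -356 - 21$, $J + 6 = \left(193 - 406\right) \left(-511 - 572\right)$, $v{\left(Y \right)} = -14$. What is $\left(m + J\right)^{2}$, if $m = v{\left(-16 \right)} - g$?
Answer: $53377633296$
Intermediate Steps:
$J = 230673$ ($J = -6 + \left(193 - 406\right) \left(-511 - 572\right) = -6 - -230679 = -6 + 230679 = 230673$)
$g = -377$ ($g = -356 - 21 = -377$)
$m = 363$ ($m = -14 - -377 = -14 + 377 = 363$)
$\left(m + J\right)^{2} = \left(363 + 230673\right)^{2} = 231036^{2} = 53377633296$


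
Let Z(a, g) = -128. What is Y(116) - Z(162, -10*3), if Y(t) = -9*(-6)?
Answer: 182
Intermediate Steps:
Y(t) = 54
Y(116) - Z(162, -10*3) = 54 - 1*(-128) = 54 + 128 = 182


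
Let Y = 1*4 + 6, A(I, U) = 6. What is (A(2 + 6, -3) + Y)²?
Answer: 256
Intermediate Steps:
Y = 10 (Y = 4 + 6 = 10)
(A(2 + 6, -3) + Y)² = (6 + 10)² = 16² = 256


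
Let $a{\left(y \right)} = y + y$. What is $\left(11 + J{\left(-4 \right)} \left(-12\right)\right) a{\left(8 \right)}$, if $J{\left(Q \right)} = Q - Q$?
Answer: $176$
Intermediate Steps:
$a{\left(y \right)} = 2 y$
$J{\left(Q \right)} = 0$
$\left(11 + J{\left(-4 \right)} \left(-12\right)\right) a{\left(8 \right)} = \left(11 + 0 \left(-12\right)\right) 2 \cdot 8 = \left(11 + 0\right) 16 = 11 \cdot 16 = 176$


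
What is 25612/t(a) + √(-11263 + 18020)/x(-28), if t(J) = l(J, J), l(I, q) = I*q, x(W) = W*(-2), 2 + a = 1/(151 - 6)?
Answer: 538492300/83521 + √6757/56 ≈ 6448.9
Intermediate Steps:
a = -289/145 (a = -2 + 1/(151 - 6) = -2 + 1/145 = -289/145 ≈ -1.9931)
x(W) = -2*W
t(J) = J² (t(J) = J*J = J²)
25612/t(a) + √(-11263 + 18020)/x(-28) = 25612/((-289/145)²) + √(-11263 + 18020)/((-2*(-28))) = 25612/(83521/21025) + √6757/56 = 25612*(21025/83521) + √6757*(1/56) = 538492300/83521 + √6757/56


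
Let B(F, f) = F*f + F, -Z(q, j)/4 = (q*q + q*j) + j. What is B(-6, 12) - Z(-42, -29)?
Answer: 11734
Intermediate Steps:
Z(q, j) = -4*j - 4*q**2 - 4*j*q (Z(q, j) = -4*((q*q + q*j) + j) = -4*((q**2 + j*q) + j) = -4*(j + q**2 + j*q) = -4*j - 4*q**2 - 4*j*q)
B(F, f) = F + F*f
B(-6, 12) - Z(-42, -29) = -6*(1 + 12) - (-4*(-29) - 4*(-42)**2 - 4*(-29)*(-42)) = -6*13 - (116 - 4*1764 - 4872) = -78 - (116 - 7056 - 4872) = -78 - 1*(-11812) = -78 + 11812 = 11734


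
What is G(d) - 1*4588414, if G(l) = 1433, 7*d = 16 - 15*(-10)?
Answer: -4586981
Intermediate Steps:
d = 166/7 (d = (16 - 15*(-10))/7 = (16 + 150)/7 = (⅐)*166 = 166/7 ≈ 23.714)
G(d) - 1*4588414 = 1433 - 1*4588414 = 1433 - 4588414 = -4586981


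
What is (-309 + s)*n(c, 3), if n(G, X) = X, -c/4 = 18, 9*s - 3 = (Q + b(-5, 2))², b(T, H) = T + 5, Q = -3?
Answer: -923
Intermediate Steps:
b(T, H) = 5 + T
s = 4/3 (s = ⅓ + (-3 + (5 - 5))²/9 = ⅓ + (-3 + 0)²/9 = ⅓ + (⅑)*(-3)² = ⅓ + (⅑)*9 = ⅓ + 1 = 4/3 ≈ 1.3333)
c = -72 (c = -4*18 = -72)
(-309 + s)*n(c, 3) = (-309 + 4/3)*3 = -923/3*3 = -923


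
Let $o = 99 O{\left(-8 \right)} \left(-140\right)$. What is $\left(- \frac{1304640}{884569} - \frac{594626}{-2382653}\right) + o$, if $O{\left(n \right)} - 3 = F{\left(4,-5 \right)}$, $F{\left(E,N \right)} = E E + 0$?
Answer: $- \frac{79289070257129158}{301088711651} \approx -2.6334 \cdot 10^{5}$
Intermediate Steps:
$F{\left(E,N \right)} = E^{2}$ ($F{\left(E,N \right)} = E^{2} + 0 = E^{2}$)
$O{\left(n \right)} = 19$ ($O{\left(n \right)} = 3 + 4^{2} = 3 + 16 = 19$)
$o = -263340$ ($o = 99 \cdot 19 \left(-140\right) = 1881 \left(-140\right) = -263340$)
$\left(- \frac{1304640}{884569} - \frac{594626}{-2382653}\right) + o = \left(- \frac{1304640}{884569} - \frac{594626}{-2382653}\right) - 263340 = \left(\left(-1304640\right) \frac{1}{884569} - - \frac{594626}{2382653}\right) - 263340 = \left(- \frac{1304640}{884569} + \frac{594626}{2382653}\right) - 263340 = - \frac{368930954818}{301088711651} - 263340 = - \frac{79289070257129158}{301088711651}$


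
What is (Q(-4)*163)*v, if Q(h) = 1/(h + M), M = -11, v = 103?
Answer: -16789/15 ≈ -1119.3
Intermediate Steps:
Q(h) = 1/(-11 + h) (Q(h) = 1/(h - 11) = 1/(-11 + h))
(Q(-4)*163)*v = (163/(-11 - 4))*103 = (163/(-15))*103 = -1/15*163*103 = -163/15*103 = -16789/15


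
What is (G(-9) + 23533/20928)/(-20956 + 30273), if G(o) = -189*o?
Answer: 35622061/194986176 ≈ 0.18269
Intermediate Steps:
(G(-9) + 23533/20928)/(-20956 + 30273) = (-189*(-9) + 23533/20928)/(-20956 + 30273) = (1701 + 23533*(1/20928))/9317 = (1701 + 23533/20928)*(1/9317) = (35622061/20928)*(1/9317) = 35622061/194986176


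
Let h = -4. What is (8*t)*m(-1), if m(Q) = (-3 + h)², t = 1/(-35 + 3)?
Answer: -49/4 ≈ -12.250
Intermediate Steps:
t = -1/32 (t = 1/(-32) = -1/32 ≈ -0.031250)
m(Q) = 49 (m(Q) = (-3 - 4)² = (-7)² = 49)
(8*t)*m(-1) = (8*(-1/32))*49 = -¼*49 = -49/4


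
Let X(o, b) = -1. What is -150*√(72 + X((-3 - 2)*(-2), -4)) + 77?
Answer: 77 - 150*√71 ≈ -1186.9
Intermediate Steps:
-150*√(72 + X((-3 - 2)*(-2), -4)) + 77 = -150*√(72 - 1) + 77 = -150*√71 + 77 = 77 - 150*√71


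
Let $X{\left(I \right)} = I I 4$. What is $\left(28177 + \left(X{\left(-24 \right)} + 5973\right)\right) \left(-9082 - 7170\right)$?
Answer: $-592450408$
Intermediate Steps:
$X{\left(I \right)} = 4 I^{2}$ ($X{\left(I \right)} = I^{2} \cdot 4 = 4 I^{2}$)
$\left(28177 + \left(X{\left(-24 \right)} + 5973\right)\right) \left(-9082 - 7170\right) = \left(28177 + \left(4 \left(-24\right)^{2} + 5973\right)\right) \left(-9082 - 7170\right) = \left(28177 + \left(4 \cdot 576 + 5973\right)\right) \left(-16252\right) = \left(28177 + \left(2304 + 5973\right)\right) \left(-16252\right) = \left(28177 + 8277\right) \left(-16252\right) = 36454 \left(-16252\right) = -592450408$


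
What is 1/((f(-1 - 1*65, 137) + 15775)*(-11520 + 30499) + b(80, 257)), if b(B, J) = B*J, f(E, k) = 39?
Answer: 1/300154466 ≈ 3.3316e-9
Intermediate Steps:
1/((f(-1 - 1*65, 137) + 15775)*(-11520 + 30499) + b(80, 257)) = 1/((39 + 15775)*(-11520 + 30499) + 80*257) = 1/(15814*18979 + 20560) = 1/(300133906 + 20560) = 1/300154466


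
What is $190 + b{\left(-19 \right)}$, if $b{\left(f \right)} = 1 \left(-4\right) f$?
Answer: $266$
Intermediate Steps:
$b{\left(f \right)} = - 4 f$
$190 + b{\left(-19 \right)} = 190 - -76 = 190 + 76 = 266$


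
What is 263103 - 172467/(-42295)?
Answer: 11128113852/42295 ≈ 2.6311e+5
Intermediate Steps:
263103 - 172467/(-42295) = 263103 - 172467*(-1)/42295 = 263103 - 1*(-172467/42295) = 263103 + 172467/42295 = 11128113852/42295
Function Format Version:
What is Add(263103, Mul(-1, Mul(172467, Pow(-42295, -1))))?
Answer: Rational(11128113852, 42295) ≈ 2.6311e+5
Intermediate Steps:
Add(263103, Mul(-1, Mul(172467, Pow(-42295, -1)))) = Add(263103, Mul(-1, Mul(172467, Rational(-1, 42295)))) = Add(263103, Mul(-1, Rational(-172467, 42295))) = Add(263103, Rational(172467, 42295)) = Rational(11128113852, 42295)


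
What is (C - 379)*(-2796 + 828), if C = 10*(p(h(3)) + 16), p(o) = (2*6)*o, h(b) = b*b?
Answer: -1694448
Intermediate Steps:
h(b) = b**2
p(o) = 12*o
C = 1240 (C = 10*(12*3**2 + 16) = 10*(12*9 + 16) = 10*(108 + 16) = 10*124 = 1240)
(C - 379)*(-2796 + 828) = (1240 - 379)*(-2796 + 828) = 861*(-1968) = -1694448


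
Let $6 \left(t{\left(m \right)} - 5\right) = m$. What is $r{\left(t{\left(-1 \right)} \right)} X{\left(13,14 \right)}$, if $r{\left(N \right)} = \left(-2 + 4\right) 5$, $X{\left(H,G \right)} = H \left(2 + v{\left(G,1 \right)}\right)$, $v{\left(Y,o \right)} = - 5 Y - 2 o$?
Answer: $-9100$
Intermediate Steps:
$t{\left(m \right)} = 5 + \frac{m}{6}$
$X{\left(H,G \right)} = - 5 G H$ ($X{\left(H,G \right)} = H \left(2 - \left(2 + 5 G\right)\right) = H \left(- 5 G\right) = - 5 G H$)
$r{\left(N \right)} = 10$ ($r{\left(N \right)} = 2 \cdot 5 = 10$)
$r{\left(t{\left(-1 \right)} \right)} X{\left(13,14 \right)} = 10 \left(\left(-5\right) 14 \cdot 13\right) = 10 \left(-910\right) = -9100$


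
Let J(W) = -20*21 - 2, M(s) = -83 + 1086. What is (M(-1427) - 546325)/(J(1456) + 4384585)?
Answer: -545322/4384163 ≈ -0.12438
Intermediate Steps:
M(s) = 1003
J(W) = -422 (J(W) = -420 - 2 = -422)
(M(-1427) - 546325)/(J(1456) + 4384585) = (1003 - 546325)/(-422 + 4384585) = -545322/4384163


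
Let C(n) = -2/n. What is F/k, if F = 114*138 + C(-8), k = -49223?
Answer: -62929/196892 ≈ -0.31961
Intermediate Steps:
F = 62929/4 (F = 114*138 - 2/(-8) = 15732 - 2*(-1/8) = 15732 + 1/4 = 62929/4 ≈ 15732.)
F/k = (62929/4)/(-49223) = (62929/4)*(-1/49223) = -62929/196892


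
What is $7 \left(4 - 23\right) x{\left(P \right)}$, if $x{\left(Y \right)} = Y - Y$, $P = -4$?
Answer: $0$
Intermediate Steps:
$x{\left(Y \right)} = 0$
$7 \left(4 - 23\right) x{\left(P \right)} = 7 \left(4 - 23\right) 0 = 7 \left(-19\right) 0 = \left(-133\right) 0 = 0$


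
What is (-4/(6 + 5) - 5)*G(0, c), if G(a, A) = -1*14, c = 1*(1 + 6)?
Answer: 826/11 ≈ 75.091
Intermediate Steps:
c = 7 (c = 1*7 = 7)
G(a, A) = -14
(-4/(6 + 5) - 5)*G(0, c) = (-4/(6 + 5) - 5)*(-14) = (-4/11 - 5)*(-14) = -59/11*(-14) = 826/11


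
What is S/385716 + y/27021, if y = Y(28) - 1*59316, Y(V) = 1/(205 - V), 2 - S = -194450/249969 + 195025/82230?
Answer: -616588189992442043339/280882713962394449064 ≈ -2.1952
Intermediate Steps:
S = 185540467/456776686 (S = 2 - (-194450/249969 + 195025/82230) = 2 - (-194450*1/249969 + 195025*(1/82230)) = 2 - (-194450/249969 + 39005/16446) = 2 - 1*728012905/456776686 = 2 - 728012905/456776686 = 185540467/456776686 ≈ 0.40620)
y = -10498931/177 (y = -1/(-205 + 28) - 1*59316 = -1/(-177) - 59316 = -1*(-1/177) - 59316 = 1/177 - 59316 = -10498931/177 ≈ -59316.)
S/385716 + y/27021 = (185540467/456776686)/385716 - 10498931/177/27021 = (185540467/456776686)*(1/385716) - 10498931/177*1/27021 = 185540467/176186076217176 - 10498931/4782717 = -616588189992442043339/280882713962394449064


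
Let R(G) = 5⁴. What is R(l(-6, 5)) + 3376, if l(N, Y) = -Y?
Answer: 4001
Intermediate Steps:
R(G) = 625
R(l(-6, 5)) + 3376 = 625 + 3376 = 4001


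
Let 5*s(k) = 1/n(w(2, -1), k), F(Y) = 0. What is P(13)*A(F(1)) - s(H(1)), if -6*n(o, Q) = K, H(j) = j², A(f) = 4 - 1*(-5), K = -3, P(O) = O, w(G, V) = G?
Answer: 583/5 ≈ 116.60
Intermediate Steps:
A(f) = 9 (A(f) = 4 + 5 = 9)
n(o, Q) = ½ (n(o, Q) = -⅙*(-3) = ½)
s(k) = ⅖ (s(k) = 1/(5*(½)) = (⅕)*2 = ⅖)
P(13)*A(F(1)) - s(H(1)) = 13*9 - 1*⅖ = 117 - ⅖ = 583/5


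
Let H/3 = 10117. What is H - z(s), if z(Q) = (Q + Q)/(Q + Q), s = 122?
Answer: 30350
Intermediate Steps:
H = 30351 (H = 3*10117 = 30351)
z(Q) = 1 (z(Q) = (2*Q)/((2*Q)) = (2*Q)*(1/(2*Q)) = 1)
H - z(s) = 30351 - 1*1 = 30351 - 1 = 30350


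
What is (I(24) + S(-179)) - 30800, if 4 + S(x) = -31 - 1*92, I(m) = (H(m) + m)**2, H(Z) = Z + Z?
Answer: -25743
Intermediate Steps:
H(Z) = 2*Z
I(m) = 9*m**2 (I(m) = (2*m + m)**2 = (3*m)**2 = 9*m**2)
S(x) = -127 (S(x) = -4 + (-31 - 1*92) = -4 + (-31 - 92) = -4 - 123 = -127)
(I(24) + S(-179)) - 30800 = (9*24**2 - 127) - 30800 = (9*576 - 127) - 30800 = (5184 - 127) - 30800 = 5057 - 30800 = -25743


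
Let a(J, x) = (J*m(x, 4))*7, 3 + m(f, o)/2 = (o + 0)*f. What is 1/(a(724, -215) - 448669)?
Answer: -1/9196037 ≈ -1.0874e-7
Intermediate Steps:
m(f, o) = -6 + 2*f*o (m(f, o) = -6 + 2*((o + 0)*f) = -6 + 2*(o*f) = -6 + 2*(f*o) = -6 + 2*f*o)
a(J, x) = 7*J*(-6 + 8*x) (a(J, x) = (J*(-6 + 2*x*4))*7 = (J*(-6 + 8*x))*7 = 7*J*(-6 + 8*x))
1/(a(724, -215) - 448669) = 1/(14*724*(-3 + 4*(-215)) - 448669) = 1/(14*724*(-3 - 860) - 448669) = 1/(14*724*(-863) - 448669) = 1/(-8747368 - 448669) = 1/(-9196037) = -1/9196037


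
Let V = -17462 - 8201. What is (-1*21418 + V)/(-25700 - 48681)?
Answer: 47081/74381 ≈ 0.63297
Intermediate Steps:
V = -25663
(-1*21418 + V)/(-25700 - 48681) = (-1*21418 - 25663)/(-25700 - 48681) = (-21418 - 25663)/(-74381) = -47081*(-1/74381) = 47081/74381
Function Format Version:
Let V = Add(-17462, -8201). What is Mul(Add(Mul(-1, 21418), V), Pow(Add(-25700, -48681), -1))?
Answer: Rational(47081, 74381) ≈ 0.63297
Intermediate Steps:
V = -25663
Mul(Add(Mul(-1, 21418), V), Pow(Add(-25700, -48681), -1)) = Mul(Add(Mul(-1, 21418), -25663), Pow(Add(-25700, -48681), -1)) = Mul(Add(-21418, -25663), Pow(-74381, -1)) = Mul(-47081, Rational(-1, 74381)) = Rational(47081, 74381)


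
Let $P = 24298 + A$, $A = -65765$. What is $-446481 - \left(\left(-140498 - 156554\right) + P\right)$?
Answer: $-107962$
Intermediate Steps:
$P = -41467$ ($P = 24298 - 65765 = -41467$)
$-446481 - \left(\left(-140498 - 156554\right) + P\right) = -446481 - \left(\left(-140498 - 156554\right) - 41467\right) = -446481 - \left(-297052 - 41467\right) = -446481 - -338519 = -446481 + 338519 = -107962$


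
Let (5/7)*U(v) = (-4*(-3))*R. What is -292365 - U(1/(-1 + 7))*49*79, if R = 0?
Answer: -292365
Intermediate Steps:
U(v) = 0 (U(v) = 7*(-4*(-3)*0)/5 = 7*(12*0)/5 = (7/5)*0 = 0)
-292365 - U(1/(-1 + 7))*49*79 = -292365 - 0*49*79 = -292365 - 0*79 = -292365 - 1*0 = -292365 + 0 = -292365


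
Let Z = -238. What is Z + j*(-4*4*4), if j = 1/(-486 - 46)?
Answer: -31638/133 ≈ -237.88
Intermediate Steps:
j = -1/532 (j = 1/(-532) = -1/532 ≈ -0.0018797)
Z + j*(-4*4*4) = -238 - (-4*4)*4/532 = -238 - (-4)*4/133 = -238 - 1/532*(-64) = -238 + 16/133 = -31638/133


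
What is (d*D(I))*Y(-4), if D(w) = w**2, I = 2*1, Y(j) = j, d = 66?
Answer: -1056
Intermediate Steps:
I = 2
(d*D(I))*Y(-4) = (66*2**2)*(-4) = (66*4)*(-4) = 264*(-4) = -1056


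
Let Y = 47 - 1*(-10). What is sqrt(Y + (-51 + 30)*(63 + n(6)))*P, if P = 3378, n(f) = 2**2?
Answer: 50670*I*sqrt(6) ≈ 1.2412e+5*I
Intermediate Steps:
n(f) = 4
Y = 57 (Y = 47 + 10 = 57)
sqrt(Y + (-51 + 30)*(63 + n(6)))*P = sqrt(57 + (-51 + 30)*(63 + 4))*3378 = sqrt(57 - 21*67)*3378 = sqrt(57 - 1407)*3378 = sqrt(-1350)*3378 = (15*I*sqrt(6))*3378 = 50670*I*sqrt(6)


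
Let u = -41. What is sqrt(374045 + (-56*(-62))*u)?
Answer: sqrt(231693) ≈ 481.34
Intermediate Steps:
sqrt(374045 + (-56*(-62))*u) = sqrt(374045 - 56*(-62)*(-41)) = sqrt(374045 + 3472*(-41)) = sqrt(374045 - 142352) = sqrt(231693)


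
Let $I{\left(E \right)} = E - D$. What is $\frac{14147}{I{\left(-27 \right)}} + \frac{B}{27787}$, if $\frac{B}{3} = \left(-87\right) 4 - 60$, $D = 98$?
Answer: $- \frac{393255689}{3473375} \approx -113.22$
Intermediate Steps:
$B = -1224$ ($B = 3 \left(\left(-87\right) 4 - 60\right) = 3 \left(-348 - 60\right) = 3 \left(-408\right) = -1224$)
$I{\left(E \right)} = -98 + E$ ($I{\left(E \right)} = E - 98 = -98 + E$)
$\frac{14147}{I{\left(-27 \right)}} + \frac{B}{27787} = \frac{14147}{-98 - 27} - \frac{1224}{27787} = \frac{14147}{-125} - \frac{1224}{27787} = 14147 \left(- \frac{1}{125}\right) - \frac{1224}{27787} = - \frac{14147}{125} - \frac{1224}{27787} = - \frac{393255689}{3473375}$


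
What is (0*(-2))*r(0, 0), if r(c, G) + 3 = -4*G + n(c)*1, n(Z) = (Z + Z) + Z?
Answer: 0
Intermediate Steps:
n(Z) = 3*Z (n(Z) = 2*Z + Z = 3*Z)
r(c, G) = -3 - 4*G + 3*c (r(c, G) = -3 + (-4*G + (3*c)*1) = -3 + (-4*G + 3*c) = -3 - 4*G + 3*c)
(0*(-2))*r(0, 0) = (0*(-2))*(-3 - 4*0 + 3*0) = 0*(-3 + 0 + 0) = 0*(-3) = 0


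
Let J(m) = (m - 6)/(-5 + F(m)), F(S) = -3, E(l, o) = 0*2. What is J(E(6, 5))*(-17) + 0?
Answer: -51/4 ≈ -12.750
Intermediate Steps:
E(l, o) = 0
J(m) = ¾ - m/8 (J(m) = (m - 6)/(-5 - 3) = (-6 + m)/(-8) = (-6 + m)*(-⅛) = ¾ - m/8)
J(E(6, 5))*(-17) + 0 = (¾ - ⅛*0)*(-17) + 0 = (¾ + 0)*(-17) + 0 = (¾)*(-17) + 0 = -51/4 + 0 = -51/4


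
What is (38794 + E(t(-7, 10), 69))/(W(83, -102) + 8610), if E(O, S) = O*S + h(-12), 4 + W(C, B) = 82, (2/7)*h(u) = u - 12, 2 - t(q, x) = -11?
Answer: 39607/8688 ≈ 4.5588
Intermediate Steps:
t(q, x) = 13 (t(q, x) = 2 - 1*(-11) = 2 + 11 = 13)
h(u) = -42 + 7*u/2 (h(u) = 7*(u - 12)/2 = 7*(-12 + u)/2 = -42 + 7*u/2)
W(C, B) = 78 (W(C, B) = -4 + 82 = 78)
E(O, S) = -84 + O*S (E(O, S) = O*S + (-42 + (7/2)*(-12)) = O*S + (-42 - 42) = O*S - 84 = -84 + O*S)
(38794 + E(t(-7, 10), 69))/(W(83, -102) + 8610) = (38794 + (-84 + 13*69))/(78 + 8610) = (38794 + (-84 + 897))/8688 = (38794 + 813)*(1/8688) = 39607*(1/8688) = 39607/8688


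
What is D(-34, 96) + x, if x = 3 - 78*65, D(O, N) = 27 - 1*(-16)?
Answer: -5024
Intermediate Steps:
D(O, N) = 43 (D(O, N) = 27 + 16 = 43)
x = -5067 (x = 3 - 5070 = -5067)
D(-34, 96) + x = 43 - 5067 = -5024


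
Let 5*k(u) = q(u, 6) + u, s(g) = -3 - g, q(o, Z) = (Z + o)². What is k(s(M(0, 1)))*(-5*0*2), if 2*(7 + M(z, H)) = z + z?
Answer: 0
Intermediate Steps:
M(z, H) = -7 + z (M(z, H) = -7 + (z + z)/2 = -7 + (2*z)/2 = -7 + z)
k(u) = u/5 + (6 + u)²/5 (k(u) = ((6 + u)² + u)/5 = (u + (6 + u)²)/5 = u/5 + (6 + u)²/5)
k(s(M(0, 1)))*(-5*0*2) = ((-3 - (-7 + 0))/5 + (6 + (-3 - (-7 + 0)))²/5)*(-5*0*2) = ((-3 - 1*(-7))/5 + (6 + (-3 - 1*(-7)))²/5)*(0*2) = ((-3 + 7)/5 + (6 + (-3 + 7))²/5)*0 = ((⅕)*4 + (6 + 4)²/5)*0 = (⅘ + (⅕)*10²)*0 = (⅘ + (⅕)*100)*0 = (⅘ + 20)*0 = (104/5)*0 = 0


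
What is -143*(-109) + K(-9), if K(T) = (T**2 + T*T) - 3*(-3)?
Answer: 15758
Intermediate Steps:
K(T) = 9 + 2*T**2 (K(T) = (T**2 + T**2) + 9 = 2*T**2 + 9 = 9 + 2*T**2)
-143*(-109) + K(-9) = -143*(-109) + (9 + 2*(-9)**2) = 15587 + (9 + 2*81) = 15587 + (9 + 162) = 15587 + 171 = 15758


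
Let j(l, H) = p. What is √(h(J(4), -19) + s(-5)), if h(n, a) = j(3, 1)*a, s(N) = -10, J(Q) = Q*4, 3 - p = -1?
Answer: I*√86 ≈ 9.2736*I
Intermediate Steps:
p = 4 (p = 3 - 1*(-1) = 3 + 1 = 4)
j(l, H) = 4
J(Q) = 4*Q
h(n, a) = 4*a
√(h(J(4), -19) + s(-5)) = √(4*(-19) - 10) = √(-76 - 10) = √(-86) = I*√86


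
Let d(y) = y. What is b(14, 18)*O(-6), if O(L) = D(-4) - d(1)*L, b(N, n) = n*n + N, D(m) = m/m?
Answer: 2366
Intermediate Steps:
D(m) = 1
b(N, n) = N + n² (b(N, n) = n² + N = N + n²)
O(L) = 1 - L
b(14, 18)*O(-6) = (14 + 18²)*(1 - 1*(-6)) = (14 + 324)*(1 + 6) = 338*7 = 2366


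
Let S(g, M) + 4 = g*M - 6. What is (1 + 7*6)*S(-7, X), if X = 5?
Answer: -1935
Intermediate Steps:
S(g, M) = -10 + M*g (S(g, M) = -4 + (g*M - 6) = -4 + (M*g - 6) = -4 + (-6 + M*g) = -10 + M*g)
(1 + 7*6)*S(-7, X) = (1 + 7*6)*(-10 + 5*(-7)) = (1 + 42)*(-10 - 35) = 43*(-45) = -1935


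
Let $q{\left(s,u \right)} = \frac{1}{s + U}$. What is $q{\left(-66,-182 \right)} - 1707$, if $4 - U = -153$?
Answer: $- \frac{155336}{91} \approx -1707.0$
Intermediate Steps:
$U = 157$ ($U = 4 - -153 = 4 + 153 = 157$)
$q{\left(s,u \right)} = \frac{1}{157 + s}$ ($q{\left(s,u \right)} = \frac{1}{s + 157} = \frac{1}{157 + s}$)
$q{\left(-66,-182 \right)} - 1707 = \frac{1}{157 - 66} - 1707 = \frac{1}{91} - 1707 = - \frac{155336}{91}$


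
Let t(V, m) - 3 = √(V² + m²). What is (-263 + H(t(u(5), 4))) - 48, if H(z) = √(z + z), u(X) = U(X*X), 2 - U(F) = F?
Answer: -311 + √(6 + 2*√545) ≈ -303.74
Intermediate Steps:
U(F) = 2 - F
u(X) = 2 - X² (u(X) = 2 - X*X = 2 - X²)
t(V, m) = 3 + √(V² + m²)
H(z) = √2*√z (H(z) = √(2*z) = √2*√z)
(-263 + H(t(u(5), 4))) - 48 = (-263 + √2*√(3 + √((2 - 1*5²)² + 4²))) - 48 = (-263 + √2*√(3 + √((2 - 1*25)² + 16))) - 48 = (-263 + √2*√(3 + √((2 - 25)² + 16))) - 48 = (-263 + √2*√(3 + √((-23)² + 16))) - 48 = (-263 + √2*√(3 + √(529 + 16))) - 48 = (-263 + √2*√(3 + √545)) - 48 = -311 + √2*√(3 + √545)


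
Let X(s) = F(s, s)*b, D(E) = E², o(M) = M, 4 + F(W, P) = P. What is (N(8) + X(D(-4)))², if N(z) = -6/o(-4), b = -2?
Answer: 2025/4 ≈ 506.25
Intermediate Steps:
F(W, P) = -4 + P
X(s) = 8 - 2*s (X(s) = (-4 + s)*(-2) = 8 - 2*s)
N(z) = 3/2 (N(z) = -6/(-4) = -6*(-¼) = 3/2)
(N(8) + X(D(-4)))² = (3/2 + (8 - 2*(-4)²))² = (3/2 + (8 - 2*16))² = (3/2 + (8 - 32))² = (3/2 - 24)² = (-45/2)² = 2025/4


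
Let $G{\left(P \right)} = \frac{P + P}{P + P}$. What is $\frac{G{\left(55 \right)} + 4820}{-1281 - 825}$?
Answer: $- \frac{1607}{702} \approx -2.2892$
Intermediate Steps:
$G{\left(P \right)} = 1$ ($G{\left(P \right)} = \frac{2 P}{2 P} = 2 P \frac{1}{2 P} = 1$)
$\frac{G{\left(55 \right)} + 4820}{-1281 - 825} = \frac{1 + 4820}{-1281 - 825} = \frac{4821}{-2106} = 4821 \left(- \frac{1}{2106}\right) = - \frac{1607}{702}$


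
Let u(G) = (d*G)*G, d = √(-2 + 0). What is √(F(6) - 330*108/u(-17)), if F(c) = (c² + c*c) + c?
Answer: √(22542 + 17820*I*√2)/17 ≈ 9.8741 + 4.4157*I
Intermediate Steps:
d = I*√2 (d = √(-2) = I*√2 ≈ 1.4142*I)
u(G) = I*√2*G² (u(G) = ((I*√2)*G)*G = (I*G*√2)*G = I*√2*G²)
F(c) = c + 2*c² (F(c) = (c² + c²) + c = 2*c² + c = c + 2*c²)
√(F(6) - 330*108/u(-17)) = √(6*(1 + 2*6) - 330*(-54*I*√2/289)) = √(6*(1 + 12) - 330*(-54*I*√2/289)) = √(6*13 - 330*(-54*I*√2/289)) = √(78 - 330*(-54*I*√2/289)) = √(78 - (-17820)*I*√2/289) = √(78 + 17820*I*√2/289)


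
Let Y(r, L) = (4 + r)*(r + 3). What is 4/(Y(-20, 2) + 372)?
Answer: 1/161 ≈ 0.0062112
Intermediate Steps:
Y(r, L) = (3 + r)*(4 + r) (Y(r, L) = (4 + r)*(3 + r) = (3 + r)*(4 + r))
4/(Y(-20, 2) + 372) = 4/((12 + (-20)**2 + 7*(-20)) + 372) = 4/((12 + 400 - 140) + 372) = 4/(272 + 372) = 4/644 = (1/644)*4 = 1/161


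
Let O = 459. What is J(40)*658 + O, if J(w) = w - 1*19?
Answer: 14277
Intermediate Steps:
J(w) = -19 + w (J(w) = w - 19 = -19 + w)
J(40)*658 + O = (-19 + 40)*658 + 459 = 21*658 + 459 = 13818 + 459 = 14277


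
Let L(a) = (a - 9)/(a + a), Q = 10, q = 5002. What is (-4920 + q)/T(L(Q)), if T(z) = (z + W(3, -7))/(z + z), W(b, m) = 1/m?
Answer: -1148/13 ≈ -88.308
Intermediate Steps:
L(a) = (-9 + a)/(2*a) (L(a) = (-9 + a)/((2*a)) = (-9 + a)*(1/(2*a)) = (-9 + a)/(2*a))
T(z) = (-⅐ + z)/(2*z) (T(z) = (z + 1/(-7))/(z + z) = (z - ⅐)/((2*z)) = (-⅐ + z)*(1/(2*z)) = (-⅐ + z)/(2*z))
(-4920 + q)/T(L(Q)) = (-4920 + 5002)/(((-1 + 7*((½)*(-9 + 10)/10))/(14*(((½)*(-9 + 10)/10))))) = 82/(((-1 + 7*((½)*(⅒)*1))/(14*(((½)*(⅒)*1))))) = 82/(((-1 + 7*(1/20))/(14*(1/20)))) = 82/(((1/14)*20*(-1 + 7/20))) = 82/(((1/14)*20*(-13/20))) = 82/(-13/14) = 82*(-14/13) = -1148/13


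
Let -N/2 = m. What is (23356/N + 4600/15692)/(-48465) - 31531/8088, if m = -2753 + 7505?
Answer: -296745740450483/76118963637420 ≈ -3.8984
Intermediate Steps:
m = 4752
N = -9504 (N = -2*4752 = -9504)
(23356/N + 4600/15692)/(-48465) - 31531/8088 = (23356/(-9504) + 4600/15692)/(-48465) - 31531/8088 = (23356*(-1/9504) + 4600*(1/15692))*(-1/48465) - 31531*1/8088 = (-5839/2376 + 1150/3923)*(-1/48465) - 31531/8088 = -20173997/9321048*(-1/48465) - 31531/8088 = 20173997/451744591320 - 31531/8088 = -296745740450483/76118963637420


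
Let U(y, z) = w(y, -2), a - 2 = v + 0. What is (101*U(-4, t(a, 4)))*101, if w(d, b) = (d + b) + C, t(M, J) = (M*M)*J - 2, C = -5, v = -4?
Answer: -112211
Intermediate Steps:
a = -2 (a = 2 + (-4 + 0) = 2 - 4 = -2)
t(M, J) = -2 + J*M² (t(M, J) = M²*J - 2 = J*M² - 2 = -2 + J*M²)
w(d, b) = -5 + b + d (w(d, b) = (d + b) - 5 = (b + d) - 5 = -5 + b + d)
U(y, z) = -7 + y (U(y, z) = -5 - 2 + y = -7 + y)
(101*U(-4, t(a, 4)))*101 = (101*(-7 - 4))*101 = (101*(-11))*101 = -1111*101 = -112211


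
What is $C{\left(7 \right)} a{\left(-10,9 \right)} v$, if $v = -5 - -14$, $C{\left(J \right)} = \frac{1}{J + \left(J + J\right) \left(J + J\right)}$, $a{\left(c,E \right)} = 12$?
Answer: $\frac{108}{203} \approx 0.53202$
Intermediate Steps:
$C{\left(J \right)} = \frac{1}{J + 4 J^{2}}$ ($C{\left(J \right)} = \frac{1}{J + 2 J 2 J} = \frac{1}{J + 4 J^{2}}$)
$v = 9$ ($v = -5 + 14 = 9$)
$C{\left(7 \right)} a{\left(-10,9 \right)} v = \frac{1}{7 \left(1 + 4 \cdot 7\right)} 12 \cdot 9 = \frac{1}{7 \left(1 + 28\right)} 12 \cdot 9 = \frac{1}{7 \cdot 29} \cdot 12 \cdot 9 = \frac{1}{7} \cdot \frac{1}{29} \cdot 12 \cdot 9 = \frac{1}{203} \cdot 12 \cdot 9 = \frac{12}{203} \cdot 9 = \frac{108}{203}$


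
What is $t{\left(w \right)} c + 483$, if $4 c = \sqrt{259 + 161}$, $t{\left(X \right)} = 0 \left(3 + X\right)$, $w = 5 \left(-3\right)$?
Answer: $483$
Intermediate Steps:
$w = -15$
$t{\left(X \right)} = 0$
$c = \frac{\sqrt{105}}{2}$ ($c = \frac{\sqrt{259 + 161}}{4} = \frac{\sqrt{420}}{4} = \frac{2 \sqrt{105}}{4} = \frac{\sqrt{105}}{2} \approx 5.1235$)
$t{\left(w \right)} c + 483 = 0 \frac{\sqrt{105}}{2} + 483 = 0 + 483 = 483$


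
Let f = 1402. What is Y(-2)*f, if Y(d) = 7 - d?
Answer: 12618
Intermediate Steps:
Y(-2)*f = (7 - 1*(-2))*1402 = (7 + 2)*1402 = 9*1402 = 12618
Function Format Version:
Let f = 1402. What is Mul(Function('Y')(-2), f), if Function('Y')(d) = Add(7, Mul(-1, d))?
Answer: 12618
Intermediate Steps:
Mul(Function('Y')(-2), f) = Mul(Add(7, Mul(-1, -2)), 1402) = Mul(Add(7, 2), 1402) = Mul(9, 1402) = 12618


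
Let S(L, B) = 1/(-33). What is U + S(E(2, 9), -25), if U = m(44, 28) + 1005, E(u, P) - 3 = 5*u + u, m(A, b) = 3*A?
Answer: 37520/33 ≈ 1137.0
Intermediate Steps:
E(u, P) = 3 + 6*u (E(u, P) = 3 + (5*u + u) = 3 + 6*u)
U = 1137 (U = 3*44 + 1005 = 132 + 1005 = 1137)
S(L, B) = -1/33
U + S(E(2, 9), -25) = 1137 - 1/33 = 37520/33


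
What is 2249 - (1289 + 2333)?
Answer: -1373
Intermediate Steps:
2249 - (1289 + 2333) = 2249 - 1*3622 = 2249 - 3622 = -1373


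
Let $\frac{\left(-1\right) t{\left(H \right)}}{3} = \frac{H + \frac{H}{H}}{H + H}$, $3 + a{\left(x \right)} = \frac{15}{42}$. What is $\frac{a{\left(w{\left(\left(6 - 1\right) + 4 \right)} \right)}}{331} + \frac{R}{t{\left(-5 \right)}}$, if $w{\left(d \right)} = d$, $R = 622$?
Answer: $- \frac{7205981}{13902} \approx -518.34$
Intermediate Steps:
$a{\left(x \right)} = - \frac{37}{14}$ ($a{\left(x \right)} = -3 + \frac{15}{42} = -3 + 15 \cdot \frac{1}{42} = -3 + \frac{5}{14} = - \frac{37}{14}$)
$t{\left(H \right)} = - \frac{3 \left(1 + H\right)}{2 H}$ ($t{\left(H \right)} = - 3 \frac{H + \frac{H}{H}}{H + H} = - 3 \frac{H + 1}{2 H} = - 3 \left(1 + H\right) \frac{1}{2 H} = - 3 \frac{1 + H}{2 H} = - \frac{3 \left(1 + H\right)}{2 H}$)
$\frac{a{\left(w{\left(\left(6 - 1\right) + 4 \right)} \right)}}{331} + \frac{R}{t{\left(-5 \right)}} = - \frac{37}{14 \cdot 331} + \frac{622}{\frac{3}{2} \frac{1}{-5} \left(-1 - -5\right)} = \left(- \frac{37}{14}\right) \frac{1}{331} + \frac{622}{\frac{3}{2} \left(- \frac{1}{5}\right) \left(-1 + 5\right)} = - \frac{37}{4634} + \frac{622}{\frac{3}{2} \left(- \frac{1}{5}\right) 4} = - \frac{37}{4634} + \frac{622}{- \frac{6}{5}} = - \frac{37}{4634} + 622 \left(- \frac{5}{6}\right) = - \frac{37}{4634} - \frac{1555}{3} = - \frac{7205981}{13902}$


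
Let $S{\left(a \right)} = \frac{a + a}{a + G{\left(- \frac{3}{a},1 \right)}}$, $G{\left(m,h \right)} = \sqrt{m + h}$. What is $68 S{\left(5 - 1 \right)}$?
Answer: $\frac{1088}{9} \approx 120.89$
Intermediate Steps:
$G{\left(m,h \right)} = \sqrt{h + m}$
$S{\left(a \right)} = \frac{2 a}{a + \sqrt{1 - \frac{3}{a}}}$ ($S{\left(a \right)} = \frac{a + a}{a + \sqrt{1 - \frac{3}{a}}} = \frac{2 a}{a + \sqrt{1 - \frac{3}{a}}}$)
$68 S{\left(5 - 1 \right)} = 68 \frac{2 \left(5 - 1\right)}{\left(5 - 1\right) + \sqrt{\frac{-3 + \left(5 - 1\right)}{5 - 1}}} = 68 \cdot 2 \cdot 4 \frac{1}{4 + \sqrt{\frac{-3 + 4}{4}}} = 68 \cdot 2 \cdot 4 \frac{1}{4 + \sqrt{\frac{1}{4} \cdot 1}} = 68 \cdot 2 \cdot 4 \frac{1}{4 + \sqrt{\frac{1}{4}}} = 68 \cdot 2 \cdot 4 \frac{1}{4 + \frac{1}{2}} = 68 \cdot 2 \cdot 4 \frac{1}{\frac{9}{2}} = 68 \cdot 2 \cdot 4 \cdot \frac{2}{9} = 68 \cdot \frac{16}{9} = \frac{1088}{9}$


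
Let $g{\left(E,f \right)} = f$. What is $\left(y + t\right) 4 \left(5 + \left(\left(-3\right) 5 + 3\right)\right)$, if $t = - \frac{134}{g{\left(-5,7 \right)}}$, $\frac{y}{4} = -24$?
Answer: $3224$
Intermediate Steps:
$y = -96$ ($y = 4 \left(-24\right) = -96$)
$t = - \frac{134}{7} \approx -19.143$
$\left(y + t\right) 4 \left(5 + \left(\left(-3\right) 5 + 3\right)\right) = \left(-96 - \frac{134}{7}\right) 4 \left(5 + \left(\left(-3\right) 5 + 3\right)\right) = - \frac{806 \cdot 4 \left(5 + \left(-15 + 3\right)\right)}{7} = - \frac{806 \cdot 4 \left(5 - 12\right)}{7} = - \frac{806 \cdot 4 \left(-7\right)}{7} = \left(- \frac{806}{7}\right) \left(-28\right) = 3224$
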